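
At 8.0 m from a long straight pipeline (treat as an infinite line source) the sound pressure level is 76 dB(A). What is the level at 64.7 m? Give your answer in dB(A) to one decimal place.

For a line source, L₂ = L₁ − 10·log₁₀(r₂/r₁).
L₂ = 76 − 10·log₁₀(64.7/8.0) = 76 − 9.078 = 66.92 dB(A).

66.9 dB(A)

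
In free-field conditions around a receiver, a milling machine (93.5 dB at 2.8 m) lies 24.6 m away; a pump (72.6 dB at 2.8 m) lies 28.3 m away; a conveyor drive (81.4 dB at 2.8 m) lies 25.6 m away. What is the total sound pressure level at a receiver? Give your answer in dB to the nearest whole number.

75 dB

Propagate each source to the receiver with L = L_ref − 20·log₁₀(r/r_ref), then add intensities.
milling machine: 93.5 − 20·log₁₀(24.6/2.8) = 93.5 − 18.88 = 74.62 dB.
pump: 72.6 − 20·log₁₀(28.3/2.8) = 72.6 − 20.09 = 52.51 dB.
conveyor drive: 81.4 − 20·log₁₀(25.6/2.8) = 81.4 − 19.22 = 62.18 dB.
Σ 10^(L/10) = 3.083e+07 → L_total = 10·log₁₀(3.083e+07) = 74.89 dB.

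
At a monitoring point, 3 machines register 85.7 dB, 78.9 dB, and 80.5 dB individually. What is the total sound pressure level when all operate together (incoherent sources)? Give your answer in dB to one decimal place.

For uncorrelated sources the intensities add, so convert each level to linear form, sum, and take 10·log₁₀ of the total.
Σ 10^(L/10) = 10^(85.7/10) + 10^(78.9/10) + 10^(80.5/10) = 5.614e+08.
L_total = 10·log₁₀(5.614e+08) = 87.49 dB.

87.5 dB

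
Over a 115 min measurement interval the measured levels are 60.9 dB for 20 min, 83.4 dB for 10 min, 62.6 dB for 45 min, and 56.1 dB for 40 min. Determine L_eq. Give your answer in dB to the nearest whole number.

73 dB

The energy average is taken in the linear domain: L_eq = 10·log₁₀[(Σ tᵢ·10^(Lᵢ/10))/T], T = 115 min.
Σ tᵢ·10^(Lᵢ/10) = 20·10^(60.9/10) + 10·10^(83.4/10) + 45·10^(62.6/10) + 40·10^(56.1/10) = 2.311e+09.
L_eq = 10·log₁₀(2.311e+09/115) = 73.03 dB.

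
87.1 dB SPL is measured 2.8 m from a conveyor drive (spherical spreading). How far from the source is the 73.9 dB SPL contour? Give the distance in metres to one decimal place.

The 13.2 dB drop corresponds to a distance ratio of 10^(13.2/20) for a point source.
r₂ = 2.8·10^((87.1−73.9)/20) = 2.8·10^(13.2/20) = 12.80 m.

12.8 m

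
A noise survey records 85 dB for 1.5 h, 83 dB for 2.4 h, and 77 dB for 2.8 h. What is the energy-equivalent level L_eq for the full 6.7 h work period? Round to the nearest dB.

82 dB

L_eq = 10·log₁₀[(1/T)·Σ tᵢ·10^(Lᵢ/10)] with T = 6.7 h.
Σ tᵢ·10^(Lᵢ/10) = 1.5·10^(85/10) + 2.4·10^(83/10) + 2.8·10^(77/10) = 1.094e+09.
L_eq = 10·log₁₀(1.094e+09/6.7) = 82.13 dB.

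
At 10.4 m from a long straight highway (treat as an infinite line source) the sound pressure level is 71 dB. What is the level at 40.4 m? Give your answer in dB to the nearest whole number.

65 dB

For a line source, L₂ = L₁ − 10·log₁₀(r₂/r₁).
L₂ = 71 − 10·log₁₀(40.4/10.4) = 71 − 5.893 = 65.11 dB.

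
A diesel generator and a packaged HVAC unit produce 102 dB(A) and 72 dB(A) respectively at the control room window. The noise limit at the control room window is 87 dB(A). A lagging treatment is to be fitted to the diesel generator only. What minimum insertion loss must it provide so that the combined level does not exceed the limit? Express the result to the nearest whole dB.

Fixed contribution from the other source: Σ 10^(L/10) = 10^(72/10) = 1.585e+07 (72.00 dB(A)).
To meet 87 dB(A) overall, the treated diesel generator may contribute at most 10^(87/10) − 1.585e+07 = 4.853e+08, i.e. 86.86 dB(A).
Required insertion loss = 102 − 86.86 = 15.14 dB.

15 dB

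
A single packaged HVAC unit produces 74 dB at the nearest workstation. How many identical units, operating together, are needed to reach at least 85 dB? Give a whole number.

13

Need L₁ + 10·log₁₀ N ≥ 85, i.e. log₁₀ N ≥ 1.10.
N ≥ 10^(11.0/10) = 12.589, so N = 13.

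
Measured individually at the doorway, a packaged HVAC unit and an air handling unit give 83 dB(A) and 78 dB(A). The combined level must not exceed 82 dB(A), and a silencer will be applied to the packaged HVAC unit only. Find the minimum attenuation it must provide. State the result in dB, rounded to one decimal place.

The untreated sources together contribute 10^(78/10) = 6.310e+07, i.e. 78.00 dB(A).
The limit corresponds to 10^(82/10) = 1.585e+08; subtracting the fixed part leaves 9.539e+07 for the packaged HVAC unit, i.e. 79.80 dB(A).
So the packaged HVAC unit must be reduced from 83 to 79.80 dB(A): IL = 3.20 dB.

3.2 dB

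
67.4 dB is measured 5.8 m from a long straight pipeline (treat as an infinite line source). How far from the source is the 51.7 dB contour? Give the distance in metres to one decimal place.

The 15.7 dB drop corresponds to a distance ratio of 10^(15.7/10) for a line source.
r₂ = 5.8·10^((67.4−51.7)/10) = 5.8·10^(15.7/10) = 215.49 m.

215.5 m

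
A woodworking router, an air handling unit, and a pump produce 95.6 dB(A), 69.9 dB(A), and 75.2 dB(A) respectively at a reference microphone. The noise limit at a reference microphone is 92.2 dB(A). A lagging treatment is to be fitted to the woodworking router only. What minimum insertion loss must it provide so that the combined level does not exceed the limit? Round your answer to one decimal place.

3.5 dB

The untreated sources together contribute 10^(69.9/10) + 10^(75.2/10) = 4.289e+07, i.e. 76.32 dB(A).
To meet 92.2 dB(A) overall, the treated woodworking router may contribute at most 10^(92.2/10) − 4.289e+07 = 1.617e+09, i.e. 92.09 dB(A).
So the woodworking router must be reduced from 95.6 to 92.09 dB(A): IL = 3.51 dB.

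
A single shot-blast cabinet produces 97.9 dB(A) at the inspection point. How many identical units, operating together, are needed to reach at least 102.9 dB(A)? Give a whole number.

4

N identical sources give L₁ + 10·log₁₀ N, so require 10·log₁₀ N ≥ 102.9 − 97.9 = 5.0 dB.
N ≥ 10^(5.0/10) = 3.162, so N = 4.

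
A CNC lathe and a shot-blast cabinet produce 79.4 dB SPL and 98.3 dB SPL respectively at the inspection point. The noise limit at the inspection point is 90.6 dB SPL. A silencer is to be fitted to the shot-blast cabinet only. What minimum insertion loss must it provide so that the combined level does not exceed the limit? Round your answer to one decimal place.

8.0 dB

Fixed contribution from the other source: Σ 10^(L/10) = 10^(79.4/10) = 8.710e+07 (79.40 dB SPL).
The limit corresponds to 10^(90.6/10) = 1.148e+09; subtracting the fixed part leaves 1.061e+09 for the shot-blast cabinet, i.e. 90.26 dB SPL.
So the shot-blast cabinet must be reduced from 98.3 to 90.26 dB SPL: IL = 8.04 dB.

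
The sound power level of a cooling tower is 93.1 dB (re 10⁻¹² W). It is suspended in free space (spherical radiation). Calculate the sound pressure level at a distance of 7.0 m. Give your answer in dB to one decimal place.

65.2 dB

L_p = L_w − 10·log₁₀(4π·r²) with r = 7.0 m.
4π·r² = 615.8 m², 10·log₁₀ of that is 27.894 dB.
L_p = 93.1 − 27.894 = 65.21 dB.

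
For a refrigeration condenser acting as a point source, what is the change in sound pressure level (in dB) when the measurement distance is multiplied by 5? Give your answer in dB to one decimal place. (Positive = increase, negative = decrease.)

Point-source spreading: ΔL = −20·log₁₀(r₂/r₁).
ΔL = −20·log₁₀(5) = -13.98 dB.

-14.0 dB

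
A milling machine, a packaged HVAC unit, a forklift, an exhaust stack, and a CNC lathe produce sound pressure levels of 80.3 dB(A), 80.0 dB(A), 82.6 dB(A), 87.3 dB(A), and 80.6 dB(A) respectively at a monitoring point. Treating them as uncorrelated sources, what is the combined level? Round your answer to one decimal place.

90.2 dB(A)

Incoherent sources combine by intensity addition: L_total = 10·log₁₀(Σ 10^(L_i/10)).
Σ 10^(L/10) = 10^(80.3/10) + 10^(80.0/10) + 10^(82.6/10) + 10^(87.3/10) + 10^(80.6/10) = 1.041e+09.
L_total = 10·log₁₀(1.041e+09) = 90.17 dB(A).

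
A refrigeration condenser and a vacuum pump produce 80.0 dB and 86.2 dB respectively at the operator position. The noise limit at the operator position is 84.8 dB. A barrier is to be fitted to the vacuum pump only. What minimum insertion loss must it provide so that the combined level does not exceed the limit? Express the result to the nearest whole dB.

3 dB

Fixed contribution from the other source: Σ 10^(L/10) = 10^(80.0/10) = 1.000e+08 (80.00 dB).
To meet 84.8 dB overall, the treated vacuum pump may contribute at most 10^(84.8/10) − 1.000e+08 = 2.020e+08, i.e. 83.05 dB.
So the vacuum pump must be reduced from 86.2 to 83.05 dB: IL = 3.15 dB.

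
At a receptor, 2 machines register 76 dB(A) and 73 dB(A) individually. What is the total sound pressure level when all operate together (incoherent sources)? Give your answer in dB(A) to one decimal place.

77.8 dB(A)

For uncorrelated sources the intensities add, so convert each level to linear form, sum, and take 10·log₁₀ of the total.
Σ 10^(L/10) = 10^(76/10) + 10^(73/10) = 5.976e+07.
L_total = 10·log₁₀(5.976e+07) = 77.76 dB(A).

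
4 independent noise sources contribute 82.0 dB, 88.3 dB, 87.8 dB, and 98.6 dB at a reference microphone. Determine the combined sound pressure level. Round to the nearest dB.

Incoherent sources combine by intensity addition: L_total = 10·log₁₀(Σ 10^(L_i/10)).
Σ 10^(L/10) = 10^(82.0/10) + 10^(88.3/10) + 10^(87.8/10) + 10^(98.6/10) = 8.681e+09.
L_total = 10·log₁₀(8.681e+09) = 99.39 dB.

99 dB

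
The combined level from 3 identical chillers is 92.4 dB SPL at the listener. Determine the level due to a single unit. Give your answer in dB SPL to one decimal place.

87.6 dB SPL

For N identical incoherent sources L_total = L₁ + 10·log₁₀ N, so L₁ = 92.4 − 10·log₁₀(3) = 92.4 − 4.771.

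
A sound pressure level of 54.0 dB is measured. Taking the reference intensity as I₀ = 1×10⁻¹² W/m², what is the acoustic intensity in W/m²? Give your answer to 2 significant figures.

2.5e-07 W/m²

L = 10·log₁₀(I/I₀) ⇒ I = I₀·10^(L/10) = 10⁻¹² × 10^5.40.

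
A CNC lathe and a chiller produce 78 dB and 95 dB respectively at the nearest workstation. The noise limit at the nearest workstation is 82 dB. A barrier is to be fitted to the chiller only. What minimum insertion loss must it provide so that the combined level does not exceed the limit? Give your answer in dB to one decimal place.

15.2 dB

Fixed contribution from the other source: Σ 10^(L/10) = 10^(78/10) = 6.310e+07 (78.00 dB).
To meet 82 dB overall, the treated chiller may contribute at most 10^(82/10) − 6.310e+07 = 9.539e+07, i.e. 79.80 dB.
Required insertion loss = 95 − 79.80 = 15.20 dB.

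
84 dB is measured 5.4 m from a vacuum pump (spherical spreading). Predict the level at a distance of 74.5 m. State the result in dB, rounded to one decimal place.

61.2 dB

Spherical spreading from a point source gives a 20·log₁₀(r₂/r₁) drop.
L₂ = 84 − 20·log₁₀(74.5/5.4) = 84 − 22.795 = 61.20 dB.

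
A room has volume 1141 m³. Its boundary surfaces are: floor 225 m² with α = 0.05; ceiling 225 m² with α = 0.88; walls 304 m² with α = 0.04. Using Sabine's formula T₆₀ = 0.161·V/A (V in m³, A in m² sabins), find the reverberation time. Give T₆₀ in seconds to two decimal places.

0.83 s

Summing Sᵢαᵢ: 225·0.05 + 225·0.88 + 304·0.04 = 221.41 m².
T₆₀ = 0.161 × 1141 / 221.41 = 0.830 s.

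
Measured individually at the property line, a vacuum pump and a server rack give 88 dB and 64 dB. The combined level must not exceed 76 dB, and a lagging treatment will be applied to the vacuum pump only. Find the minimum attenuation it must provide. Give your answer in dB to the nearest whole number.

Everything except the vacuum pump sums to 10^(64/10) = 2.512e+06 in linear terms, 64.00 dB.
To meet 76 dB overall, the treated vacuum pump may contribute at most 10^(76/10) − 2.512e+06 = 3.730e+07, i.e. 75.72 dB.
So the vacuum pump must be reduced from 88 to 75.72 dB: IL = 12.28 dB.

12 dB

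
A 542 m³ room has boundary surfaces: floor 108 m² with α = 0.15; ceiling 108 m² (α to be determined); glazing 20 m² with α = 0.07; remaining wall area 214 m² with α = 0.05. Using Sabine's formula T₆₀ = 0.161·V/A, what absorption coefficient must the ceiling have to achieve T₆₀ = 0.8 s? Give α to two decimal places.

From T₆₀ = 0.161·V/A, the target T₆₀ = 0.8 s needs A = 0.161·542/0.8 = 109.08 m².
Absorption from the other surfaces = 108·0.15 + 20·0.07 + 214·0.05 = 28.30 m², so the ceiling must supply 80.78 m² over 108 m².
α = 80.78/108 = 0.748.

0.75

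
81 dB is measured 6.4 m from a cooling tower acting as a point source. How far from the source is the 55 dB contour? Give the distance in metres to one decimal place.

The 26.0 dB drop corresponds to a distance ratio of 10^(26.0/20) for a point source.
r₂ = 6.4·10^((81−55)/20) = 6.4·10^(26.0/20) = 127.70 m.

127.7 m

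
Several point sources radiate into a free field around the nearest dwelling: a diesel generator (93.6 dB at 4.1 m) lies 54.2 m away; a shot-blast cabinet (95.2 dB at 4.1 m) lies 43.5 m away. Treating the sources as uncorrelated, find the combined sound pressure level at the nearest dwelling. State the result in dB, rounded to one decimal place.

First find each source's level at the receiver (point-source: −20·log₁₀(r/r_ref)), then combine on an intensity basis.
diesel generator: 93.6 − 20·log₁₀(54.2/4.1) = 93.6 − 22.42 = 71.18 dB.
shot-blast cabinet: 95.2 − 20·log₁₀(43.5/4.1) = 95.2 − 20.51 = 74.69 dB.
Σ 10^(L/10) = 4.253e+07 → L_total = 10·log₁₀(4.253e+07) = 76.29 dB.

76.3 dB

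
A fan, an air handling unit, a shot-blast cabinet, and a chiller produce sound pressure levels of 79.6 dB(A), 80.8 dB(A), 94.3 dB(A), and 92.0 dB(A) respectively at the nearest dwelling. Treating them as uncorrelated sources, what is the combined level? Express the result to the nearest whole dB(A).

For uncorrelated sources the intensities add, so convert each level to linear form, sum, and take 10·log₁₀ of the total.
Σ 10^(L/10) = 10^(79.6/10) + 10^(80.8/10) + 10^(94.3/10) + 10^(92.0/10) = 4.488e+09.
L_total = 10·log₁₀(4.488e+09) = 96.52 dB(A).

97 dB(A)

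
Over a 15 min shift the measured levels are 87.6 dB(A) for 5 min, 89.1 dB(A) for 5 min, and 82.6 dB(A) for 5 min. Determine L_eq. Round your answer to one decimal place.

87.2 dB(A)

The energy average is taken in the linear domain: L_eq = 10·log₁₀[(Σ tᵢ·10^(Lᵢ/10))/T], T = 15 min.
Σ tᵢ·10^(Lᵢ/10) = 5·10^(87.6/10) + 5·10^(89.1/10) + 5·10^(82.6/10) = 7.851e+09.
L_eq = 10·log₁₀(7.851e+09/15) = 87.19 dB(A).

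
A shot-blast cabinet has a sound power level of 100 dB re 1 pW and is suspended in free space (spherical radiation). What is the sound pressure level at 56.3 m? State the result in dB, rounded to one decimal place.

Free-field spherical radiation: L_p = L_w − 10·log₁₀(4π·r²), r = 56.3 m.
4π·r² = 3.983e+04 m², 10·log₁₀ of that is 46.002 dB.
L_p = 100 − 46.002 = 54.00 dB.

54.0 dB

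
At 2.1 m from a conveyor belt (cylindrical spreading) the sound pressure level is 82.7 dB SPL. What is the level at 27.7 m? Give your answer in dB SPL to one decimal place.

Line-source attenuation: ΔL = 10·log₁₀(r₂/r₁) = 10·log₁₀(27.7/2.1) = 11.203 dB.
L₂ = 82.7 − 10·log₁₀(27.7/2.1) = 82.7 − 11.203 = 71.50 dB SPL.

71.5 dB SPL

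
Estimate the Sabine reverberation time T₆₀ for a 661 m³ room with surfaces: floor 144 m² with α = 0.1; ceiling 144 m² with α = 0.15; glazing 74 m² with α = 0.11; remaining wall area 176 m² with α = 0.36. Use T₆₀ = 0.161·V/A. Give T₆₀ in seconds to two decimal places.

0.99 s

Total absorption A = 144·0.1 + 144·0.15 + 74·0.11 + 176·0.36 = 107.50 m² sabins.
T₆₀ = 0.161 × 661 / 107.50 = 0.990 s.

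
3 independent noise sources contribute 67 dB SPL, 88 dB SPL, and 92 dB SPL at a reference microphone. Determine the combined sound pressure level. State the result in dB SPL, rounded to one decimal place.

For uncorrelated sources the intensities add, so convert each level to linear form, sum, and take 10·log₁₀ of the total.
Σ 10^(L/10) = 10^(67/10) + 10^(88/10) + 10^(92/10) = 2.221e+09.
L_total = 10·log₁₀(2.221e+09) = 93.47 dB SPL.

93.5 dB SPL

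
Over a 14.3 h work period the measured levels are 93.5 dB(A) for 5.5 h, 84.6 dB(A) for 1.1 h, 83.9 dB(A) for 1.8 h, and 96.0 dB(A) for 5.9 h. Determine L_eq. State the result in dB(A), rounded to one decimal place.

Weight each interval's intensity by its duration and average over T = 14.3 h:
Σ tᵢ·10^(Lᵢ/10) = 5.5·10^(93.5/10) + 1.1·10^(84.6/10) + 1.8·10^(83.9/10) + 5.9·10^(96.0/10) = 3.656e+10.
L_eq = 10·log₁₀(3.656e+10/14.3) = 94.08 dB(A).

94.1 dB(A)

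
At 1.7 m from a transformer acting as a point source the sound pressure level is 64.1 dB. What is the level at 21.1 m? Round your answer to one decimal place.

42.2 dB

Point-source attenuation: ΔL = 20·log₁₀(r₂/r₁) = 20·log₁₀(21.1/1.7) = 21.877 dB.
L₂ = 64.1 − 20·log₁₀(21.1/1.7) = 64.1 − 21.877 = 42.22 dB.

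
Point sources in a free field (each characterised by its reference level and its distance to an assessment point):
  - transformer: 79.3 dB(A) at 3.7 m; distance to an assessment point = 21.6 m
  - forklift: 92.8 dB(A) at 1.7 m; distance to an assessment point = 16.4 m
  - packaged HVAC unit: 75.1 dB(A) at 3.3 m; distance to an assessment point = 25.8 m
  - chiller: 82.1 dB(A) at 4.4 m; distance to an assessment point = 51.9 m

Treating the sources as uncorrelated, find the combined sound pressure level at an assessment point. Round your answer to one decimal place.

73.9 dB(A)

Propagate each source to the receiver with L = L_ref − 20·log₁₀(r/r_ref), then add intensities.
transformer: 79.3 − 20·log₁₀(21.6/3.7) = 79.3 − 15.33 = 63.97 dB(A).
forklift: 92.8 − 20·log₁₀(16.4/1.7) = 92.8 − 19.69 = 73.11 dB(A).
packaged HVAC unit: 75.1 − 20·log₁₀(25.8/3.3) = 75.1 − 17.86 = 57.24 dB(A).
chiller: 82.1 − 20·log₁₀(51.9/4.4) = 82.1 − 21.43 = 60.67 dB(A).
Σ 10^(L/10) = 2.467e+07 → L_total = 10·log₁₀(2.467e+07) = 73.92 dB(A).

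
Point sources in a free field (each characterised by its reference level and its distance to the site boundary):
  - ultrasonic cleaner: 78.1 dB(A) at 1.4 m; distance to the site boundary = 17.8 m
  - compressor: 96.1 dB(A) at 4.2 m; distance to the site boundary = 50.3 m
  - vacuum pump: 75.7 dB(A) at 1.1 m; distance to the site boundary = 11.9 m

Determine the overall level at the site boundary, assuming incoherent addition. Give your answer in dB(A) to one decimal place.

First find each source's level at the receiver (point-source: −20·log₁₀(r/r_ref)), then combine on an intensity basis.
ultrasonic cleaner: 78.1 − 20·log₁₀(17.8/1.4) = 78.1 − 22.09 = 56.01 dB(A).
compressor: 96.1 − 20·log₁₀(50.3/4.2) = 96.1 − 21.57 = 74.53 dB(A).
vacuum pump: 75.7 − 20·log₁₀(11.9/1.1) = 75.7 − 20.68 = 55.02 dB(A).
Σ 10^(L/10) = 2.912e+07 → L_total = 10·log₁₀(2.912e+07) = 74.64 dB(A).

74.6 dB(A)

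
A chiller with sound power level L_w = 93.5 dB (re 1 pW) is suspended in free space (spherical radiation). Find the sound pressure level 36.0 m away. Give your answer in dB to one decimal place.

Free-field spherical radiation: L_p = L_w − 10·log₁₀(4π·r²), r = 36.0 m.
4π·r² = 1.629e+04 m², 10·log₁₀ of that is 42.118 dB.
L_p = 93.5 − 42.118 = 51.38 dB.

51.4 dB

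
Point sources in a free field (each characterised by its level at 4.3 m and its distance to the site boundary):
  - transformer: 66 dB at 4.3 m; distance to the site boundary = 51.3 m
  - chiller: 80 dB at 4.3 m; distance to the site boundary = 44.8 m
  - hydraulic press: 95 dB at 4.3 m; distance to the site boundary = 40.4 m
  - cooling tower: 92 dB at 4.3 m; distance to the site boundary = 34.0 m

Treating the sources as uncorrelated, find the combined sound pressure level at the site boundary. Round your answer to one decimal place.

Propagate each source to the receiver with L = L_ref − 20·log₁₀(r/r_ref), then add intensities.
transformer: 66 − 20·log₁₀(51.3/4.3) = 66 − 21.53 = 44.47 dB.
chiller: 80 − 20·log₁₀(44.8/4.3) = 80 − 20.36 = 59.64 dB.
hydraulic press: 95 − 20·log₁₀(40.4/4.3) = 95 − 19.46 = 75.54 dB.
cooling tower: 92 − 20·log₁₀(34.0/4.3) = 92 − 17.96 = 74.04 dB.
Σ 10^(L/10) = 6.212e+07 → L_total = 10·log₁₀(6.212e+07) = 77.93 dB.

77.9 dB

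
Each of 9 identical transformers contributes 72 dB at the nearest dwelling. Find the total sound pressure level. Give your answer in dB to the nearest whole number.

82 dB

With 9 equal, uncorrelated contributions the intensity is 9× that of one unit, giving a rise of 10·log₁₀ 9.
L_total = 72 + 10·log₁₀(9) = 72 + 9.542 = 81.54 dB.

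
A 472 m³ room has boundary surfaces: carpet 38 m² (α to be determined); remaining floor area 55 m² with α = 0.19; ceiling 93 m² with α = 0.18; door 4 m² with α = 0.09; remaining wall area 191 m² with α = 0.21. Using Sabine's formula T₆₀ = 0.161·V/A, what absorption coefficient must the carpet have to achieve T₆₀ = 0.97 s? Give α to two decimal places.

0.28

Required total absorption A = 0.161·472/0.97 = 78.34 m².
Absorption from the other surfaces = 55·0.19 + 93·0.18 + 4·0.09 + 191·0.21 = 67.66 m², so the carpet must supply 10.68 m² over 38 m².
α = 10.68/38 = 0.281.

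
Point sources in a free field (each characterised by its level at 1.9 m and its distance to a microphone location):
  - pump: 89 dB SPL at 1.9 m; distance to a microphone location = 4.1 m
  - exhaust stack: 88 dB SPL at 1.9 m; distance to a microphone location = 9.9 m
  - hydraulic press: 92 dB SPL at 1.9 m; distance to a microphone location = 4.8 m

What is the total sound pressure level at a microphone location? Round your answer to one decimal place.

Apply inverse-square spreading to bring every level to the receiver, then sum 10^(L/10).
pump: 89 − 20·log₁₀(4.1/1.9) = 89 − 6.68 = 82.32 dB SPL.
exhaust stack: 88 − 20·log₁₀(9.9/1.9) = 88 − 14.34 = 73.66 dB SPL.
hydraulic press: 92 − 20·log₁₀(4.8/1.9) = 92 − 8.05 = 83.95 dB SPL.
Σ 10^(L/10) = 4.422e+08 → L_total = 10·log₁₀(4.422e+08) = 86.46 dB SPL.

86.5 dB SPL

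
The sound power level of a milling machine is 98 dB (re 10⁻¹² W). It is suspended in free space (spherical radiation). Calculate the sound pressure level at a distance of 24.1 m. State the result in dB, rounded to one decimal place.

L_p = L_w − 10·log₁₀(4π·r²) with r = 24.1 m.
4π·r² = 7299 m², 10·log₁₀ of that is 38.632 dB.
L_p = 98 − 38.632 = 59.37 dB.

59.4 dB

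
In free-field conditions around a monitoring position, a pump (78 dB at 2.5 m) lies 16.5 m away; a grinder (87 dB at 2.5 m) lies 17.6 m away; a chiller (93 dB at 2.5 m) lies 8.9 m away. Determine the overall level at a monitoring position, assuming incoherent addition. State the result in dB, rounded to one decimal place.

Apply inverse-square spreading to bring every level to the receiver, then sum 10^(L/10).
pump: 78 − 20·log₁₀(16.5/2.5) = 78 − 16.39 = 61.61 dB.
grinder: 87 − 20·log₁₀(17.6/2.5) = 87 − 16.95 = 70.05 dB.
chiller: 93 − 20·log₁₀(8.9/2.5) = 93 − 11.03 = 81.97 dB.
Σ 10^(L/10) = 1.690e+08 → L_total = 10·log₁₀(1.690e+08) = 82.28 dB.

82.3 dB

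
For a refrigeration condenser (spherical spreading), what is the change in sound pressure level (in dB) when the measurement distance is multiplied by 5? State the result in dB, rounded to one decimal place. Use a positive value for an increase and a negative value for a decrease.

-14.0 dB

Point-source spreading: ΔL = −20·log₁₀(r₂/r₁).
ΔL = −20·log₁₀(5) = -13.98 dB.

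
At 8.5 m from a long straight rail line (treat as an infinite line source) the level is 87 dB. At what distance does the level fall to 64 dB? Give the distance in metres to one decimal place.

1696.0 m

For a line source L₁ − L₂ = 10·log₁₀(r₂/r₁), so r₂ = r₁·10^((L₁−L₂)/10).
r₂ = 8.5·10^((87−64)/10) = 8.5·10^(23.0/10) = 1695.97 m.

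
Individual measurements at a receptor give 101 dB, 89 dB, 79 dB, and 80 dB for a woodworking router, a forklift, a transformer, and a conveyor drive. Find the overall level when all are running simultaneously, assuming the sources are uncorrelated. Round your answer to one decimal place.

Incoherent sources combine by intensity addition: L_total = 10·log₁₀(Σ 10^(L_i/10)).
Σ 10^(L/10) = 10^(101/10) + 10^(89/10) + 10^(79/10) + 10^(80/10) = 1.356e+10.
L_total = 10·log₁₀(1.356e+10) = 101.32 dB.

101.3 dB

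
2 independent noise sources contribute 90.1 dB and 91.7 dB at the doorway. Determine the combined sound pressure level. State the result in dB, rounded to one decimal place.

94.0 dB

For uncorrelated sources the intensities add, so convert each level to linear form, sum, and take 10·log₁₀ of the total.
Σ 10^(L/10) = 10^(90.1/10) + 10^(91.7/10) = 2.502e+09.
L_total = 10·log₁₀(2.502e+09) = 93.98 dB.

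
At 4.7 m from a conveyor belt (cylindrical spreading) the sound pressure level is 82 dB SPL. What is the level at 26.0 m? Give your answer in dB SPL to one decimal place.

74.6 dB SPL

Cylindrical spreading from a line source gives a 10·log₁₀(r₂/r₁) drop.
L₂ = 82 − 10·log₁₀(26.0/4.7) = 82 − 7.429 = 74.57 dB SPL.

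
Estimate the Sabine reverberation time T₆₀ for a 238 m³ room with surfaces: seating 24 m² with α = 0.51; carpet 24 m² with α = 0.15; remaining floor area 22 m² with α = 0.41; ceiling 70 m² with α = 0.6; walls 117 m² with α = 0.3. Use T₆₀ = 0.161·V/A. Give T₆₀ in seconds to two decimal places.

0.38 s

A = Σ Sᵢαᵢ = 24·0.51 + 24·0.15 + 22·0.41 + 70·0.6 + 117·0.3 = 101.96 m².
T₆₀ = 0.161 × 238 / 101.96 = 0.376 s.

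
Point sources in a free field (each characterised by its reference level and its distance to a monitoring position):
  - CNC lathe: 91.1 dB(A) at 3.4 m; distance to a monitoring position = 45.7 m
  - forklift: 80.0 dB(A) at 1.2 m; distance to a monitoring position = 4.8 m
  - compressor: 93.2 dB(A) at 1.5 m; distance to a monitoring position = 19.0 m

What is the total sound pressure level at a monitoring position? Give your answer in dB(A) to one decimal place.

74.2 dB(A)

Propagate each source to the receiver with L = L_ref − 20·log₁₀(r/r_ref), then add intensities.
CNC lathe: 91.1 − 20·log₁₀(45.7/3.4) = 91.1 − 22.57 = 68.53 dB(A).
forklift: 80.0 − 20·log₁₀(4.8/1.2) = 80.0 − 12.04 = 67.96 dB(A).
compressor: 93.2 − 20·log₁₀(19.0/1.5) = 93.2 − 22.05 = 71.15 dB(A).
Σ 10^(L/10) = 2.640e+07 → L_total = 10·log₁₀(2.640e+07) = 74.22 dB(A).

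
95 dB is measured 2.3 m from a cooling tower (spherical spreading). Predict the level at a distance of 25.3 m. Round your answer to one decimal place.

74.2 dB

Spherical spreading from a point source gives a 20·log₁₀(r₂/r₁) drop.
L₂ = 95 − 20·log₁₀(25.3/2.3) = 95 − 20.828 = 74.17 dB.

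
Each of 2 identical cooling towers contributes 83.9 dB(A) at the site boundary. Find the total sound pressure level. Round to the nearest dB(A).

L_total = L₁ + 10·log₁₀ N for N identical incoherent sources.
L_total = 83.9 + 10·log₁₀(2) = 83.9 + 3.010 = 86.91 dB(A).

87 dB(A)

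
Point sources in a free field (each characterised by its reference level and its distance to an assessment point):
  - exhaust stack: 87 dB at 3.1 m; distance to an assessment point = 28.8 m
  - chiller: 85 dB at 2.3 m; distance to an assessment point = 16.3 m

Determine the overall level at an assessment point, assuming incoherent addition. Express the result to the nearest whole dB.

71 dB

Propagate each source to the receiver with L = L_ref − 20·log₁₀(r/r_ref), then add intensities.
exhaust stack: 87 − 20·log₁₀(28.8/3.1) = 87 − 19.36 = 67.64 dB.
chiller: 85 − 20·log₁₀(16.3/2.3) = 85 − 17.01 = 67.99 dB.
Σ 10^(L/10) = 1.210e+07 → L_total = 10·log₁₀(1.210e+07) = 70.83 dB.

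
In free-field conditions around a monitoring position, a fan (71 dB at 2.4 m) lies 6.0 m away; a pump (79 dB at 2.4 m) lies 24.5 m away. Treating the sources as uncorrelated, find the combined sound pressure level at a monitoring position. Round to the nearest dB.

Apply inverse-square spreading to bring every level to the receiver, then sum 10^(L/10).
fan: 71 − 20·log₁₀(6.0/2.4) = 71 − 7.96 = 63.04 dB.
pump: 79 − 20·log₁₀(24.5/2.4) = 79 − 20.18 = 58.82 dB.
Σ 10^(L/10) = 2.777e+06 → L_total = 10·log₁₀(2.777e+06) = 64.44 dB.

64 dB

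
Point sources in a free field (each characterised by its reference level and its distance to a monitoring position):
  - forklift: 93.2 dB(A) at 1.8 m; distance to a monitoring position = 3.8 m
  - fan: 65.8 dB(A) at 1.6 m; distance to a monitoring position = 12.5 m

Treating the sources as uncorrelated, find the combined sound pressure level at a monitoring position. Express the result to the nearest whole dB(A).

Propagate each source to the receiver with L = L_ref − 20·log₁₀(r/r_ref), then add intensities.
forklift: 93.2 − 20·log₁₀(3.8/1.8) = 93.2 − 6.49 = 86.71 dB(A).
fan: 65.8 − 20·log₁₀(12.5/1.6) = 65.8 − 17.86 = 47.94 dB(A).
Σ 10^(L/10) = 4.689e+08 → L_total = 10·log₁₀(4.689e+08) = 86.71 dB(A).

87 dB(A)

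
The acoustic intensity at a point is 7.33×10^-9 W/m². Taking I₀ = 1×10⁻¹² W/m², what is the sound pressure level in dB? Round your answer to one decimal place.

I/I₀ = 7.33×10^-9/10⁻¹² = 7.33×10^3, and L = 10·log₁₀(I/I₀).
L = 10·(0.8651 + 3) = 38.65 dB.

38.7 dB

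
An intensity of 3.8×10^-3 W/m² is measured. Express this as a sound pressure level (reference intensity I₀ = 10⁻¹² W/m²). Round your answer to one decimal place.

L = 10·log₁₀(I/I₀) = 10·log₁₀(3.8×10^-3/10⁻¹²) = 10·log₁₀(3.8×10^9).
L = 10·(0.5798 + 9) = 95.80 dB.

95.8 dB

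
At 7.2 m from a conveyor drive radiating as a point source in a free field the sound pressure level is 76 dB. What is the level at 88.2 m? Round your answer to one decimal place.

54.2 dB

Point-source attenuation: ΔL = 20·log₁₀(r₂/r₁) = 20·log₁₀(88.2/7.2) = 21.763 dB.
L₂ = 76 − 20·log₁₀(88.2/7.2) = 76 − 21.763 = 54.24 dB.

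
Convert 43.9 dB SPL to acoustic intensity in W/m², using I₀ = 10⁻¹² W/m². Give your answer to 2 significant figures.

2.5e-08 W/m²

L = 10·log₁₀(I/I₀) ⇒ I = I₀·10^(L/10) = 10⁻¹² × 10^4.39.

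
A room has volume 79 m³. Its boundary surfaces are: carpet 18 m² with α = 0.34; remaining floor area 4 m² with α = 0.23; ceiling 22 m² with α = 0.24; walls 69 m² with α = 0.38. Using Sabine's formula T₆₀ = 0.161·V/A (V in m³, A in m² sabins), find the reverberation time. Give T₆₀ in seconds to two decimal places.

Summing Sᵢαᵢ: 18·0.34 + 4·0.23 + 22·0.24 + 69·0.38 = 38.54 m².
T₆₀ = 0.161 × 79 / 38.54 = 0.330 s.

0.33 s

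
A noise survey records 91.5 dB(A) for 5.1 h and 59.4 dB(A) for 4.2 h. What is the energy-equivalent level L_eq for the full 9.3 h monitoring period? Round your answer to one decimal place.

88.9 dB(A)

The energy average is taken in the linear domain: L_eq = 10·log₁₀[(Σ tᵢ·10^(Lᵢ/10))/T], T = 9.3 h.
Σ tᵢ·10^(Lᵢ/10) = 5.1·10^(91.5/10) + 4.2·10^(59.4/10) = 7.208e+09.
L_eq = 10·log₁₀(7.208e+09/9.3) = 88.89 dB(A).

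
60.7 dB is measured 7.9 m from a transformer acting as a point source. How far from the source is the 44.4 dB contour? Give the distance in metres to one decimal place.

51.6 m

The 16.3 dB drop corresponds to a distance ratio of 10^(16.3/20) for a point source.
r₂ = 7.9·10^((60.7−44.4)/20) = 7.9·10^(16.3/20) = 51.60 m.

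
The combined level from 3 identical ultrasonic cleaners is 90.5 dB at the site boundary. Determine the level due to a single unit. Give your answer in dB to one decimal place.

85.7 dB

Dividing the total intensity by 3 lowers the level by 10·log₁₀ 3 = 4.771 dB: L₁ = 90.5 − 4.771.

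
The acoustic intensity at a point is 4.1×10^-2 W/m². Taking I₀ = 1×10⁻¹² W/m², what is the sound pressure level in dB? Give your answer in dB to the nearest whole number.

106 dB

Dividing by I₀ shifts the exponent by 12: I/I₀ = 4.1×10^10.
L = 10·(0.6128 + 10) = 106.13 dB.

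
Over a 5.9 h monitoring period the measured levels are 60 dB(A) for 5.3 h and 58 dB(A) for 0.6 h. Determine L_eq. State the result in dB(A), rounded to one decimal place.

The energy average is taken in the linear domain: L_eq = 10·log₁₀[(Σ tᵢ·10^(Lᵢ/10))/T], T = 5.9 h.
Σ tᵢ·10^(Lᵢ/10) = 5.3·10^(60/10) + 0.6·10^(58/10) = 5.679e+06.
L_eq = 10·log₁₀(5.679e+06/5.9) = 59.83 dB(A).

59.8 dB(A)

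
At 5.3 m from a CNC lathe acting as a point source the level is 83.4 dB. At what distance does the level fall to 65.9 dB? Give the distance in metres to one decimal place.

For a point source L₁ − L₂ = 20·log₁₀(r₂/r₁), so r₂ = r₁·10^((L₁−L₂)/20).
r₂ = 5.3·10^((83.4−65.9)/20) = 5.3·10^(17.5/20) = 39.74 m.

39.7 m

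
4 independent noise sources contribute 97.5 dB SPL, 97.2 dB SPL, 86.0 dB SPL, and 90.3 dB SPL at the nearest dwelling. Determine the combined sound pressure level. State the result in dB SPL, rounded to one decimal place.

For uncorrelated sources the intensities add, so convert each level to linear form, sum, and take 10·log₁₀ of the total.
Σ 10^(L/10) = 10^(97.5/10) + 10^(97.2/10) + 10^(86.0/10) + 10^(90.3/10) = 1.234e+10.
L_total = 10·log₁₀(1.234e+10) = 100.91 dB SPL.

100.9 dB SPL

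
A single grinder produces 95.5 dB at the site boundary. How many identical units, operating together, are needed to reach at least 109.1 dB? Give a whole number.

The shortfall is 109.1 − 95.5 = 13.6 dB, and N units add 10·log₁₀ N, so need 10·log₁₀ N ≥ 13.6.
N ≥ 10^(13.6/10) = 22.909, so N = 23.

23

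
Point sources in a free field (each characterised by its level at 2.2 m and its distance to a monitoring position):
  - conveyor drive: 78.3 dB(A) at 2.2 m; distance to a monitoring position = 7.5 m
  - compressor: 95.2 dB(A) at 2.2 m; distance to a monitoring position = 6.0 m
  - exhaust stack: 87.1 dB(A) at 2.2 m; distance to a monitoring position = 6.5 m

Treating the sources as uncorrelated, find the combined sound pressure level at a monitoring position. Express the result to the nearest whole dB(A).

87 dB(A)

Apply inverse-square spreading to bring every level to the receiver, then sum 10^(L/10).
conveyor drive: 78.3 − 20·log₁₀(7.5/2.2) = 78.3 − 10.65 = 67.65 dB(A).
compressor: 95.2 − 20·log₁₀(6.0/2.2) = 95.2 − 8.71 = 86.49 dB(A).
exhaust stack: 87.1 − 20·log₁₀(6.5/2.2) = 87.1 − 9.41 = 77.69 dB(A).
Σ 10^(L/10) = 5.098e+08 → L_total = 10·log₁₀(5.098e+08) = 87.07 dB(A).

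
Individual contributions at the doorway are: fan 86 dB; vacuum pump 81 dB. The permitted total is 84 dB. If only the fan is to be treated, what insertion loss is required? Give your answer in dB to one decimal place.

5.0 dB

Fixed contribution from the other source: Σ 10^(L/10) = 10^(81/10) = 1.259e+08 (81.00 dB).
To meet 84 dB overall, the treated fan may contribute at most 10^(84/10) − 1.259e+08 = 1.253e+08, i.e. 80.98 dB.
Required insertion loss = 86 − 80.98 = 5.02 dB.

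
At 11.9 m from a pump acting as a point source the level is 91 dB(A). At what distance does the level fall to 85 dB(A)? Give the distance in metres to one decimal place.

Point-source spreading drops the level by 20·log₁₀(r₂/r₁); inverting, r₂/r₁ = 10^(ΔL/20).
r₂ = 11.9·10^((91−85)/20) = 11.9·10^(6.0/20) = 23.74 m.

23.7 m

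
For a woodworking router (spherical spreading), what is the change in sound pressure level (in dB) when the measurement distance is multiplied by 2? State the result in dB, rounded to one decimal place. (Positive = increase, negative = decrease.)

Point-source spreading: ΔL = −20·log₁₀(r₂/r₁).
ΔL = −20·log₁₀(2) = -6.02 dB.

-6.0 dB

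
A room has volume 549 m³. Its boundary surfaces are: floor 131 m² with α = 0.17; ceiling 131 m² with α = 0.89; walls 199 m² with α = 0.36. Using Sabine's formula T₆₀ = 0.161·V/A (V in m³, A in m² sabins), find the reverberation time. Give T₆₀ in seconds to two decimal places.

Summing Sᵢαᵢ: 131·0.17 + 131·0.89 + 199·0.36 = 210.50 m².
T₆₀ = 0.161·V/A = 0.161·549/210.50 = 0.420 s.

0.42 s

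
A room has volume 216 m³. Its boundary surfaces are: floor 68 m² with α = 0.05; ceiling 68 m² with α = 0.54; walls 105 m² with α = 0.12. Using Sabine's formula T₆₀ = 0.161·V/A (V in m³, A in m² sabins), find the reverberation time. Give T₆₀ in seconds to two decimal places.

Summing Sᵢαᵢ: 68·0.05 + 68·0.54 + 105·0.12 = 52.72 m².
T₆₀ = 0.161·V/A = 0.161·216/52.72 = 0.660 s.

0.66 s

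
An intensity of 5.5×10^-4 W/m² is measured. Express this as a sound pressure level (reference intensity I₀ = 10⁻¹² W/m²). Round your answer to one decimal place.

87.4 dB

I/I₀ = 5.5×10^-4/10⁻¹² = 5.5×10^8, and L = 10·log₁₀(I/I₀).
L = 10·(0.7404 + 8) = 87.40 dB.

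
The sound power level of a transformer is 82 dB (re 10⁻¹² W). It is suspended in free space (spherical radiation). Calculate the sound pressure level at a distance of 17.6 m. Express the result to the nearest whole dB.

46 dB

The power spreads over a sphere of area 4π·r², so L_p = L_w − 10·log₁₀(4π·r²).
4π·r² = 3893 m², 10·log₁₀ of that is 35.902 dB.
L_p = 82 − 35.902 = 46.10 dB.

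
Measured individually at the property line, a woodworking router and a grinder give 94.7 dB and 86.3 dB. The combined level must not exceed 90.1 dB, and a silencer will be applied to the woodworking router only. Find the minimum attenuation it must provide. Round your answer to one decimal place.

The untreated sources together contribute 10^(86.3/10) = 4.266e+08, i.e. 86.30 dB.
The limit corresponds to 10^(90.1/10) = 1.023e+09; subtracting the fixed part leaves 5.967e+08 for the woodworking router, i.e. 87.76 dB.
So the woodworking router must be reduced from 94.7 to 87.76 dB: IL = 6.94 dB.

6.9 dB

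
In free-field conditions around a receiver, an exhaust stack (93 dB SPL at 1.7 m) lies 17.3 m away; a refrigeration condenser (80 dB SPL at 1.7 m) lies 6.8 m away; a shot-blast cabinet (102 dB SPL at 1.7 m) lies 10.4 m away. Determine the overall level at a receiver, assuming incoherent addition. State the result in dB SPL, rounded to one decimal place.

Propagate each source to the receiver with L = L_ref − 20·log₁₀(r/r_ref), then add intensities.
exhaust stack: 93 − 20·log₁₀(17.3/1.7) = 93 − 20.15 = 72.85 dB SPL.
refrigeration condenser: 80 − 20·log₁₀(6.8/1.7) = 80 − 12.04 = 67.96 dB SPL.
shot-blast cabinet: 102 − 20·log₁₀(10.4/1.7) = 102 − 15.73 = 86.27 dB SPL.
Σ 10^(L/10) = 4.490e+08 → L_total = 10·log₁₀(4.490e+08) = 86.52 dB SPL.

86.5 dB SPL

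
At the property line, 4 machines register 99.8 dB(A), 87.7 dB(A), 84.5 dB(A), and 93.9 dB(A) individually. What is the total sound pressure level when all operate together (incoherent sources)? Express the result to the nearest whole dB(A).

101 dB(A)

Incoherent sources combine by intensity addition: L_total = 10·log₁₀(Σ 10^(L_i/10)).
Σ 10^(L/10) = 10^(99.8/10) + 10^(87.7/10) + 10^(84.5/10) + 10^(93.9/10) = 1.288e+10.
L_total = 10·log₁₀(1.288e+10) = 101.10 dB(A).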